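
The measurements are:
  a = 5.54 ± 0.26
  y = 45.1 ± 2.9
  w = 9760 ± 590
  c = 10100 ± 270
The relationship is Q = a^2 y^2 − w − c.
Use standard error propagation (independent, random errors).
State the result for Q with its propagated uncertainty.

42600 ± 9960

Let p = a^2·y^2 = 62400. δp/p = √((2·δa/a)² + (2·δy/y)²) = √(0.00881 + 0.0165) = 0.159, so δp = 9940.
Q = p − w − c: δQ = √(δp² + δw² + δc²) = √(9.88e+07 + 3.48e+05 + 72900) = 9960
Q = 42600.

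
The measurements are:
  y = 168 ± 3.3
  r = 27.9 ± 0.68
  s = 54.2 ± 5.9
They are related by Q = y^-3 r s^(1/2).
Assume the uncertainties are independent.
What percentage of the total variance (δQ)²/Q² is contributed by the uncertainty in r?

8.45%

(δQ/Q)² = (-3·δy/y)² + (1·δr/r)² + (½·δs/s)²
  y term: (-3×0.0196)² = 0.00347
  r term: (1×0.0244)² = 0.000594
  s term: (0.5×0.109)² = 0.00296
Total = 0.00703. Share from r = 0.000594/0.00703 = 0.0845.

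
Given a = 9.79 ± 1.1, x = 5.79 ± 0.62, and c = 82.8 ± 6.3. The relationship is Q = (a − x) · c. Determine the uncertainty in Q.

108

Let u = a − x = 4.00. δu = √(δa² + δx²) = √(1.21 + 0.384) = 1.26, so δu/u = 0.316.
Q is then a monomial in u, c:
δQ/Q = √((δu/u)² + (1·δc/c)²) = √(0.0997 + 0.00579) = 0.325
Q = 331, so δQ = 0.325 × 331 = 108.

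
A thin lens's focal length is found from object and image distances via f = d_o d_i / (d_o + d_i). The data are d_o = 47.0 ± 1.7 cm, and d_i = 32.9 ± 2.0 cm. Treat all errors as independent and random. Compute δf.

0.750 cm

∂f/∂d_o = (d_i/(d_o+d_i))² = 0.170;  ∂f/∂d_i = (d_o/(d_o+d_i))² = 0.346
δf = √((∂f/∂d_o · δd_o)² + (∂f/∂d_i · δd_i)²) = √(0.0831 + 0.479) = 0.750 cm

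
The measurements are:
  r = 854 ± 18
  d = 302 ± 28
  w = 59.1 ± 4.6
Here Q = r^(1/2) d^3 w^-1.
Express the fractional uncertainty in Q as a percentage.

Since Q is a product/quotient, work with relative uncertainties:
  (½·δr/r)² = (0.5×0.0211)² = 0.000111;  (3·δd/d)² = (3×0.0927)² = 0.0774;  (-1·δw/w)² = (-1×0.0778)² = 0.00606
δQ/Q = √(0.0835) = 0.289

28.9%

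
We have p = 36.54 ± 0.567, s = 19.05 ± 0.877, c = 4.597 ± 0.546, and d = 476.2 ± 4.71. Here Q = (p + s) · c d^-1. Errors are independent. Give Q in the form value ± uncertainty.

Let u = p + s = 55.59. δu = √(δp² + δs²) = √(0.321 + 0.769) = 1.04, so δu/u = 0.0188.
Q is then a monomial in u, c, d:
δQ/Q = √((δu/u)² + (1·δc/c)² + (-1·δd/d)²) = √(0.000353 + 0.0141 + 9.78e-05) = 0.121
Q = 0.5366, so δQ = 0.121 × 0.5366 = 0.0647.

0.5366 ± 0.0647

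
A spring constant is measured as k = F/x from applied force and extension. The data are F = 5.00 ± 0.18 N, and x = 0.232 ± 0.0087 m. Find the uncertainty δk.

1.12 N/m

Products/powers → add relative errors in quadrature, weighted by exponent:
  (1·δF/F)² = (1×0.0360)² = 0.00130;  (-1·δx/x)² = (-1×0.0375)² = 0.00141
δk/k = √(0.00270) = 0.0520
k = 21.6 N/m, so δk = 0.0520 × 21.6 = 1.12 N/m.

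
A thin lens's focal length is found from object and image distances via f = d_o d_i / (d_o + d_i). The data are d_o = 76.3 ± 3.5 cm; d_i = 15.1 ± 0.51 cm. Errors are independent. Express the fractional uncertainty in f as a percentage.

∂f/∂d_o = (d_i/(d_o+d_i))² = 0.0273;  ∂f/∂d_i = (d_o/(d_o+d_i))² = 0.697
δf = √((∂f/∂d_o · δd_o)² + (∂f/∂d_i · δd_i)²) = √(0.00913 + 0.126) = 0.368 cm
f = 12.6 cm, so δf/f = 0.368/12.6 = 0.0292.

2.92%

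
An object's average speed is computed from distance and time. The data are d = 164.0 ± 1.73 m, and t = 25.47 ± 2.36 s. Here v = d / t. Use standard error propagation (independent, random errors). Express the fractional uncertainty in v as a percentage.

9.33%

Since v is a product/quotient, work with relative uncertainties:
  (1·δd/d)² = (1×0.0105)² = 0.000111;  (-1·δt/t)² = (-1×0.0927)² = 0.00859
δv/v = √(0.00870) = 0.0933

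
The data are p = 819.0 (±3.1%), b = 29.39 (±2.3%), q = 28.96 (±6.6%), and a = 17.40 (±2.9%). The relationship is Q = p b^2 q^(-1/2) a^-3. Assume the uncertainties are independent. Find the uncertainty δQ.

For a monomial Q ∝ p, b^2, q^(-1/2), a^-3, fractional errors add in quadrature:
  (1·δp/p)² = (1×0.0310)² = 0.000961;  (2·δb/b)² = (2×0.0230)² = 0.00212;  (−½·δq/q)² = (-0.5×0.0660)² = 0.00109;  (-3·δa/a)² = (-3×0.0290)² = 0.00757
δQ/Q = √(0.0117) = 0.108
Q = 24.95, so δQ = 0.108 × 24.95 = 2.70.

2.70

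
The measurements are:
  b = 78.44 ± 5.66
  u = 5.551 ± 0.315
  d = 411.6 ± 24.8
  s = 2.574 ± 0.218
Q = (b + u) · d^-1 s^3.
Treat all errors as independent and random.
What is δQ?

Let w = b + u = 83.99. δw = √(δb² + δu²) = √(32.0 + 0.0992) = 5.67, so δw/w = 0.0675.
Q is then a monomial in w, d, s:
δQ/Q = √((δw/w)² + (-1·δd/d)² + (3·δs/s)²) = √(0.00456 + 0.00363 + 0.0646) = 0.270
Q = 3.480, so δQ = 0.270 × 3.480 = 0.939.

0.939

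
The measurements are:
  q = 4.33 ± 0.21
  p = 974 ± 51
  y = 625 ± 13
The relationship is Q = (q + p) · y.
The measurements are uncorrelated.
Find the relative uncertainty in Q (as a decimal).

Let u = q + p = 978. δu = √(δq² + δp²) = √(0.0441 + 2600) = 51.0, so δu/u = 0.0521.
Q is then a monomial in u, y:
δQ/Q = √((δu/u)² + (1·δy/y)²) = √(0.00272 + 0.000433) = 0.0561

0.0561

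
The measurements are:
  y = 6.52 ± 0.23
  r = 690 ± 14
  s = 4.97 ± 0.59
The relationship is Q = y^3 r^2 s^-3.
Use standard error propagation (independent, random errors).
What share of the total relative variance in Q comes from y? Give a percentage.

8.02%

(δQ/Q)² = (3·δy/y)² + (2·δr/r)² + (-3·δs/s)²
  y term: (3×0.0353)² = 0.0112
  r term: (2×0.0203)² = 0.00165
  s term: (-3×0.119)² = 0.127
Total = 0.140. Share from y = 0.0112/0.140 = 0.0802.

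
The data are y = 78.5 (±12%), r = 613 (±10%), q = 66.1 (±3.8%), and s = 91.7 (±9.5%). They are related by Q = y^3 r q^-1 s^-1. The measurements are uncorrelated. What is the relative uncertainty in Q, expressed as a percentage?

38.7%

Each factor contributes (exponent × relative error)² to (δQ/Q)²:
  (3·δy/y)² = (3×0.120)² = 0.130;  (1·δr/r)² = (1×0.100)² = 0.0100;  (-1·δq/q)² = (-1×0.0380)² = 0.00144;  (-1·δs/s)² = (-1×0.0950)² = 0.00903
δQ/Q = √(0.150) = 0.387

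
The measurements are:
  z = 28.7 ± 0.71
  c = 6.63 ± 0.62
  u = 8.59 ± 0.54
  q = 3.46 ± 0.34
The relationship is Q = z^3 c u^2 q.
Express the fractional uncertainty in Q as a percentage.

19.9%

Since Q is a product/quotient, work with relative uncertainties:
  (3·δz/z)² = (3×0.0247)² = 0.00551;  (1·δc/c)² = (1×0.0935)² = 0.00874;  (2·δu/u)² = (2×0.0629)² = 0.0158;  (1·δq/q)² = (1×0.0983)² = 0.00966
δQ/Q = √(0.0397) = 0.199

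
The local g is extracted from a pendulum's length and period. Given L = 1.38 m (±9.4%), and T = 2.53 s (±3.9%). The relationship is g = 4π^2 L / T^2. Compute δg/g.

0.122

Relative error in a monomial: (δg/g)² = Σ (nᵢ · δxᵢ/xᵢ)².
  (1·δL/L)² = (1×0.0940)² = 0.00884;  (-2·δT/T)² = (-2×0.0390)² = 0.00608
δg/g = √(0.0149) = 0.122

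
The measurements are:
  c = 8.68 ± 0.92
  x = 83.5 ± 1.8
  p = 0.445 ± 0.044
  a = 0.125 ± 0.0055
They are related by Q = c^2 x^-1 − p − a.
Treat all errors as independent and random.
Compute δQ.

Let w = c^2·x^-1 = 0.902. δw/w = √((2·δc/c)² + (-1·δx/x)²) = √(0.0449 + 0.000465) = 0.213, so δw = 0.192.
Q = w − p − a: δQ = √(δw² + δp² + δa²) = √(0.0370 + 0.00194 + 3.02e-05) = 0.197

0.197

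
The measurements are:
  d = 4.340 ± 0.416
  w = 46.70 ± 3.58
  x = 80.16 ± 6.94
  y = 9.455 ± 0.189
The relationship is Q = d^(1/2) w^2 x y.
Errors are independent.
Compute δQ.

6.32e+05

Since Q is a product/quotient, work with relative uncertainties:
  (½·δd/d)² = (0.5×0.0959)² = 0.00230;  (2·δw/w)² = (2×0.0767)² = 0.0235;  (1·δx/x)² = (1×0.0866)² = 0.00750;  (1·δy/y)² = (1×0.0200)² = 0.000400
δQ/Q = √(0.0337) = 0.184
Q = 3.443e+06, so δQ = 0.184 × 3.443e+06 = 6.32e+05.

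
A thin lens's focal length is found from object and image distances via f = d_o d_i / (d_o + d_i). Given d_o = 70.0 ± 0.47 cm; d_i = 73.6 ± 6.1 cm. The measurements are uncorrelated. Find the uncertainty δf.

∂f/∂d_o = (d_i/(d_o+d_i))² = 0.263;  ∂f/∂d_i = (d_o/(d_o+d_i))² = 0.238
δf = √((∂f/∂d_o · δd_o)² + (∂f/∂d_i · δd_i)²) = √(0.0152 + 2.10) = 1.45 cm

1.45 cm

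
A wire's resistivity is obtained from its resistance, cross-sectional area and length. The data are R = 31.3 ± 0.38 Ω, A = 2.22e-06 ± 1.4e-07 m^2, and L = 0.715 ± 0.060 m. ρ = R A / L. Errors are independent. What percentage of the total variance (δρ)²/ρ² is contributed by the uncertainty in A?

(δρ/ρ)² = (1·δR/R)² + (1·δA/A)² + (-1·δL/L)²
  R term: (1×0.0121)² = 0.000147
  A term: (1×0.0631)² = 0.00398
  L term: (-1×0.0839)² = 0.00704
Total = 0.0112. Share from A = 0.00398/0.0112 = 0.356.

35.6%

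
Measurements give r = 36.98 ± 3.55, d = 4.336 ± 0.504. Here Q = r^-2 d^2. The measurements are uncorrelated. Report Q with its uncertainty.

0.01375 ± 0.00415

Since Q is a product/quotient, work with relative uncertainties:
  (-2·δr/r)² = (-2×0.0960)² = 0.0369;  (2·δd/d)² = (2×0.116)² = 0.0540
δQ/Q = √(0.0909) = 0.302
Q = 0.01375, so δQ = 0.302 × 0.01375 = 0.00415.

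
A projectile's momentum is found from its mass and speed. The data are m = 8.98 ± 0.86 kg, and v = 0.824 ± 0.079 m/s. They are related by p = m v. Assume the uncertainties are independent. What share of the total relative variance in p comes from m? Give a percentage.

49.9%

(δp/p)² = (1·δm/m)² + (1·δv/v)²
  m term: (1×0.0958)² = 0.00917
  v term: (1×0.0959)² = 0.00919
Total = 0.0184. Share from m = 0.00917/0.0184 = 0.499.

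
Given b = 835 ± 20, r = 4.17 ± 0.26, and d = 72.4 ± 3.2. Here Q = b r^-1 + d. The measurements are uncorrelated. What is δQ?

13.8

Let p = b·r^-1 = 200. δp/p = √((1·δb/b)² + (-1·δr/r)²) = √(0.000574 + 0.00389) = 0.0668, so δp = 13.4.
Q = p + d: δQ = √(δp² + δd²) = √(179 + 10.2) = 13.8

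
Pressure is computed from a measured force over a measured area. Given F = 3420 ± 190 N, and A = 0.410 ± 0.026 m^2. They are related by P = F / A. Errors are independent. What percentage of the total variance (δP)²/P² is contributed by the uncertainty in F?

43.4%

(δP/P)² = (1·δF/F)² + (-1·δA/A)²
  F term: (1×0.0556)² = 0.00309
  A term: (-1×0.0634)² = 0.00402
Total = 0.00711. Share from F = 0.00309/0.00711 = 0.434.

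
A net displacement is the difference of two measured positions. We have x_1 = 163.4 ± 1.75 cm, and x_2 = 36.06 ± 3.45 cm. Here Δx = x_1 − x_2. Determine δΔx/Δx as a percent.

3.04%

For a sum/difference, combine absolute errors in quadrature:
  (δx_1)² = 3.06;  (δx_2)² = 11.9
δΔx = √(15.0) = 3.87 cm
Δx = 127.3 cm, so δΔx/Δx = 3.87/127.3 = 0.0304.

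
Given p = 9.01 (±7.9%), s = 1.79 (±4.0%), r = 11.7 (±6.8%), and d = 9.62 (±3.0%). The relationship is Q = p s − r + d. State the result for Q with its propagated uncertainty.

14.0 ± 1.66

Let w = p·s = 16.1. δw/w = √((1·δp/p)² + (1·δs/s)²) = √(0.00624 + 0.00160) = 0.0885, so δw = 1.43.
Q = w − r + d: δQ = √(δw² + δr² + δd²) = √(2.04 + 0.633 + 0.0833) = 1.66
Q = 14.0.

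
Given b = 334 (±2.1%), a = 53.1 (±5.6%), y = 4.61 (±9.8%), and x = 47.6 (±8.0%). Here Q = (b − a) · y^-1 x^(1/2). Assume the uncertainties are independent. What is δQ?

Let u = b − a = 281. δu = √(δb² + δa²) = √(49.2 + 8.84) = 7.62, so δu/u = 0.0271.
Q is then a monomial in u, y, x:
δQ/Q = √((δu/u)² + (-1·δy/y)² + (½·δx/x)²) = √(0.000736 + 0.00960 + 0.00160) = 0.109
Q = 420, so δQ = 0.109 × 420 = 45.9.

45.9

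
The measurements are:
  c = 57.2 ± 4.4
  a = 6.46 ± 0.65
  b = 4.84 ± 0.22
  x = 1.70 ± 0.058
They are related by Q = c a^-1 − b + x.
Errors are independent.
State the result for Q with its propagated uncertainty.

Let p = c·a^-1 = 8.85. δp/p = √((1·δc/c)² + (-1·δa/a)²) = √(0.00592 + 0.0101) = 0.127, so δp = 1.12.
Q = p − b + x: δQ = √(δp² + δb² + δx²) = √(1.26 + 0.0484 + 0.00336) = 1.14
Q = 5.71.

5.71 ± 1.14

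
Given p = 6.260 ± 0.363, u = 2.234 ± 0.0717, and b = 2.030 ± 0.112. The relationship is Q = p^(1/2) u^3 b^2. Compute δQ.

17.2

Q is a product of powers, so relative uncertainties combine in quadrature:
  (½·δp/p)² = (0.5×0.0580)² = 0.000841;  (3·δu/u)² = (3×0.0321)² = 0.00927;  (2·δb/b)² = (2×0.0552)² = 0.0122
δQ/Q = √(0.0223) = 0.149
Q = 115.0, so δQ = 0.149 × 115.0 = 17.2.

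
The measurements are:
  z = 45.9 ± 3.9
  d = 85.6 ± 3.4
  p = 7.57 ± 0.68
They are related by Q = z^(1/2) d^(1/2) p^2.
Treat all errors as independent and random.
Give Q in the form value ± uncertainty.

For a monomial Q ∝ z^(1/2), d^(1/2), p^2, fractional errors add in quadrature:
  (½·δz/z)² = (0.5×0.0850)² = 0.00180;  (½·δd/d)² = (0.5×0.0397)² = 0.000394;  (2·δp/p)² = (2×0.0898)² = 0.0323
δQ/Q = √(0.0345) = 0.186
Q = 3590, so δQ = 0.186 × 3590 = 667.

3590 ± 667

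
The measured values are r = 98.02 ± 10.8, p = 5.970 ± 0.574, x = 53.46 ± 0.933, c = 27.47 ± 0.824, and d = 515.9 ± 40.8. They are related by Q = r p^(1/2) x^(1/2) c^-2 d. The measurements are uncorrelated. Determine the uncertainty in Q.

Each factor contributes (exponent × relative error)² to (δQ/Q)²:
  (1·δr/r)² = (1×0.110)² = 0.0121;  (½·δp/p)² = (0.5×0.0961)² = 0.00231;  (½·δx/x)² = (0.5×0.0175)² = 7.61e-05;  (-2·δc/c)² = (-2×0.0300)² = 0.00360;  (1·δd/d)² = (1×0.0791)² = 0.00625
δQ/Q = √(0.0244) = 0.156
Q = 1197, so δQ = 0.156 × 1197 = 187.

187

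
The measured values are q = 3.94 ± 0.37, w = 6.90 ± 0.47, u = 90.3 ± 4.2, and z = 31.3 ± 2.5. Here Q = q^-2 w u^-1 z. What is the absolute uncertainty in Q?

0.0339

Products/powers → add relative errors in quadrature, weighted by exponent:
  (-2·δq/q)² = (-2×0.0939)² = 0.0353;  (1·δw/w)² = (1×0.0681)² = 0.00464;  (-1·δu/u)² = (-1×0.0465)² = 0.00216;  (1·δz/z)² = (1×0.0799)² = 0.00638
δQ/Q = √(0.0485) = 0.220
Q = 0.154, so δQ = 0.220 × 0.154 = 0.0339.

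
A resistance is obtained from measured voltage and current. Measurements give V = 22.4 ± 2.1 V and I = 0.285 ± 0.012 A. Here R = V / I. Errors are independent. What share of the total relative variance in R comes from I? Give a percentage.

(δR/R)² = (1·δV/V)² + (-1·δI/I)²
  V term: (1×0.0938)² = 0.00879
  I term: (-1×0.0421)² = 0.00177
Total = 0.0106. Share from I = 0.00177/0.0106 = 0.168.

16.8%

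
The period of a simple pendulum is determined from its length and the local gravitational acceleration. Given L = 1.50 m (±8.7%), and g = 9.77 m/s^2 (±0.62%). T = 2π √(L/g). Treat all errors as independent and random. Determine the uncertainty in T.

0.107 s

Relative error in a monomial: (δT/T)² = Σ (nᵢ · δxᵢ/xᵢ)².
  (½·δL/L)² = (0.5×0.0870)² = 0.00189;  (−½·δg/g)² = (-0.5×0.00620)² = 9.61e-06
δT/T = √(0.00190) = 0.0436
T = 2.46 s, so δT = 0.0436 × 2.46 = 0.107 s.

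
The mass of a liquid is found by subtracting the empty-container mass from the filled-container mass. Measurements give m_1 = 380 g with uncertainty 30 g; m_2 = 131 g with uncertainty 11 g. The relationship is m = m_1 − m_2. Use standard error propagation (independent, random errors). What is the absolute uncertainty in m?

32.0 g

m is a linear combination, so absolute uncertainties add in quadrature:
  (δm_1)² = 900;  (δm_2)² = 121
δm = √(1020) = 32.0 g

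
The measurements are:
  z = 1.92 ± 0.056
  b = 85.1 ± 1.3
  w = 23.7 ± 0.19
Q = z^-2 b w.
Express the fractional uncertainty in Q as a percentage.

Since Q is a product/quotient, work with relative uncertainties:
  (-2·δz/z)² = (-2×0.0292)² = 0.00340;  (1·δb/b)² = (1×0.0153)² = 0.000233;  (1·δw/w)² = (1×0.00802)² = 6.43e-05
δQ/Q = √(0.00370) = 0.0608

6.08%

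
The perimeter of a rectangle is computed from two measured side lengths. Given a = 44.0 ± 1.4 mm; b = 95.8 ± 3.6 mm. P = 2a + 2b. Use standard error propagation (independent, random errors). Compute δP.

7.73 mm

Sums and differences: (δP)² = Σ (cᵢ δxᵢ)².
  (2·δa)² = 7.84;  (2·δb)² = 51.8
δP = √(59.7) = 7.73 mm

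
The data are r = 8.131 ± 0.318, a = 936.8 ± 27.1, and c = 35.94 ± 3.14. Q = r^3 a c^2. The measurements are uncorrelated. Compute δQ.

Each factor contributes (exponent × relative error)² to (δQ/Q)²:
  (3·δr/r)² = (3×0.0391)² = 0.0138;  (1·δa/a)² = (1×0.0289)² = 0.000837;  (2·δc/c)² = (2×0.0874)² = 0.0305
δQ/Q = √(0.0451) = 0.212
Q = 6.505e+08, so δQ = 0.212 × 6.505e+08 = 1.38e+08.

1.38e+08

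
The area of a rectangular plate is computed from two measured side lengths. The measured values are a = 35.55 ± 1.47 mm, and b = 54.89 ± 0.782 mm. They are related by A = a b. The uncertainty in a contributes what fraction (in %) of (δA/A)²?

89.4%

(δA/A)² = (1·δa/a)² + (1·δb/b)²
  a term: (1×0.0414)² = 0.00171
  b term: (1×0.0142)² = 0.000203
Total = 0.00191. Share from a = 0.00171/0.00191 = 0.894.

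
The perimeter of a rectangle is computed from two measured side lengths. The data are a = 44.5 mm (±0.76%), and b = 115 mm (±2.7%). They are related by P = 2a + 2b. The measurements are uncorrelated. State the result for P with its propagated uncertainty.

319 ± 6.25 mm

For a sum/difference, combine absolute errors in quadrature:
  (2·δa)² = 0.458;  (2·δb)² = 38.6
δP = √(39.0) = 6.25 mm
P = 319 mm.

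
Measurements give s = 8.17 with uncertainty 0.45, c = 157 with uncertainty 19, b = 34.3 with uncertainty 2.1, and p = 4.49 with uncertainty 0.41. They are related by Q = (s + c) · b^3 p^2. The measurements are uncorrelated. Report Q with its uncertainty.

Let u = s + c = 165. δu = √(δs² + δc²) = √(0.203 + 361) = 19.0, so δu/u = 0.115.
Q is then a monomial in u, b, p:
δQ/Q = √((δu/u)² + (3·δb/b)² + (2·δp/p)²) = √(0.0132 + 0.0337 + 0.0334) = 0.283
Q = 1.34e+08, so δQ = 0.283 × 1.34e+08 = 3.81e+07.

(1.34 ± 0.381) × 10^8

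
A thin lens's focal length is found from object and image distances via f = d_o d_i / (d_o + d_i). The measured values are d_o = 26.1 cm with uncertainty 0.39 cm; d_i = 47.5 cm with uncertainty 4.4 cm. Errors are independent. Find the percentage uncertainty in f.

3.42%

∂f/∂d_o = (d_i/(d_o+d_i))² = 0.417;  ∂f/∂d_i = (d_o/(d_o+d_i))² = 0.126
δf = √((∂f/∂d_o · δd_o)² + (∂f/∂d_i · δd_i)²) = √(0.0264 + 0.306) = 0.577 cm
f = 16.8 cm, so δf/f = 0.577/16.8 = 0.0342.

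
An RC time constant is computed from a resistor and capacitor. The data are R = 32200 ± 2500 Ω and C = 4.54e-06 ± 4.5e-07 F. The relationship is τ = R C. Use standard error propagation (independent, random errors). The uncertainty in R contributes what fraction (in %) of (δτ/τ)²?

38.0%

(δτ/τ)² = (1·δR/R)² + (1·δC/C)²
  R term: (1×0.0776)² = 0.00603
  C term: (1×0.0991)² = 0.00982
Total = 0.0159. Share from R = 0.00603/0.0159 = 0.380.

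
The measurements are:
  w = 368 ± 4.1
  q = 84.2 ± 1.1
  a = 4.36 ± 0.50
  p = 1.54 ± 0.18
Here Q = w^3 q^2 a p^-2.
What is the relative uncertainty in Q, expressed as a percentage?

Q is a product of powers, so relative uncertainties combine in quadrature:
  (3·δw/w)² = (3×0.0111)² = 0.00112;  (2·δq/q)² = (2×0.0131)² = 0.000683;  (1·δa/a)² = (1×0.115)² = 0.0132;  (-2·δp/p)² = (-2×0.117)² = 0.0546
δQ/Q = √(0.0696) = 0.264

26.4%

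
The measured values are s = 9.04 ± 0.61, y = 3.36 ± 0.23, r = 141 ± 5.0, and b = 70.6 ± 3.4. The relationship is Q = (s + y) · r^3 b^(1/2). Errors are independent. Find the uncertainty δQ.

Let u = s + y = 12.4. δu = √(δs² + δy²) = √(0.372 + 0.0529) = 0.652, so δu/u = 0.0526.
Q is then a monomial in u, r, b:
δQ/Q = √((δu/u)² + (3·δr/r)² + (½·δb/b)²) = √(0.00276 + 0.0113 + 0.000580) = 0.121
Q = 2.92e+08, so δQ = 0.121 × 2.92e+08 = 3.54e+07.

3.54e+07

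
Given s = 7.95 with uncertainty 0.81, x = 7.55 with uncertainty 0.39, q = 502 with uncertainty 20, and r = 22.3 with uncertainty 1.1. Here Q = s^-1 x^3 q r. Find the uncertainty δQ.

1.19e+05

Q is a product of powers, so relative uncertainties combine in quadrature:
  (-1·δs/s)² = (-1×0.102)² = 0.0104;  (3·δx/x)² = (3×0.0517)² = 0.0240;  (1·δq/q)² = (1×0.0398)² = 0.00159;  (1·δr/r)² = (1×0.0493)² = 0.00243
δQ/Q = √(0.0384) = 0.196
Q = 6.06e+05, so δQ = 0.196 × 6.06e+05 = 1.19e+05.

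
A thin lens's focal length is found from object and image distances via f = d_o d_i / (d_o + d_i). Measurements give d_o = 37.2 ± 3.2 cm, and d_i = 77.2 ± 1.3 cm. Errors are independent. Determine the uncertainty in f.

1.46 cm

∂f/∂d_o = (d_i/(d_o+d_i))² = 0.455;  ∂f/∂d_i = (d_o/(d_o+d_i))² = 0.106
δf = √((∂f/∂d_o · δd_o)² + (∂f/∂d_i · δd_i)²) = √(2.12 + 0.0189) = 1.46 cm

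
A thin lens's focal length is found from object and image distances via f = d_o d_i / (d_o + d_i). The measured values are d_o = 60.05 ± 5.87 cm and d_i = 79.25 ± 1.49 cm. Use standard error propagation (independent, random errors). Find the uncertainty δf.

∂f/∂d_o = (d_i/(d_o+d_i))² = 0.324;  ∂f/∂d_i = (d_o/(d_o+d_i))² = 0.186
δf = √((∂f/∂d_o · δd_o)² + (∂f/∂d_i · δd_i)²) = √(3.61 + 0.0767) = 1.92 cm

1.92 cm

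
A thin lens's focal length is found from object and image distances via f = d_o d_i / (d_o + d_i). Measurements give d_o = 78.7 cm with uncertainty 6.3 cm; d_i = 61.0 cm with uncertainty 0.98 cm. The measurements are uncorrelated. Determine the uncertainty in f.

1.24 cm

∂f/∂d_o = (d_i/(d_o+d_i))² = 0.191;  ∂f/∂d_i = (d_o/(d_o+d_i))² = 0.317
δf = √((∂f/∂d_o · δd_o)² + (∂f/∂d_i · δd_i)²) = √(1.44 + 0.0967) = 1.24 cm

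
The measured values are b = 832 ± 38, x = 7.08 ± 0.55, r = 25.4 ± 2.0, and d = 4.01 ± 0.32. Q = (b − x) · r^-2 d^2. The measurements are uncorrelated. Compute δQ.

Let u = b − x = 825. δu = √(δb² + δx²) = √(1440 + 0.303) = 38.0, so δu/u = 0.0461.
Q is then a monomial in u, r, d:
δQ/Q = √((δu/u)² + (-2·δr/r)² + (2·δd/d)²) = √(0.00212 + 0.0248 + 0.0255) = 0.229
Q = 20.6, so δQ = 0.229 × 20.6 = 4.71.

4.71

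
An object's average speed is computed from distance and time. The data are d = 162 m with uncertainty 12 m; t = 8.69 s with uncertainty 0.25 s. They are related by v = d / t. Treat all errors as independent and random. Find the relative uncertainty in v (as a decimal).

0.0795

Relative error in a monomial: (δv/v)² = Σ (nᵢ · δxᵢ/xᵢ)².
  (1·δd/d)² = (1×0.0741)² = 0.00549;  (-1·δt/t)² = (-1×0.0288)² = 0.000828
δv/v = √(0.00631) = 0.0795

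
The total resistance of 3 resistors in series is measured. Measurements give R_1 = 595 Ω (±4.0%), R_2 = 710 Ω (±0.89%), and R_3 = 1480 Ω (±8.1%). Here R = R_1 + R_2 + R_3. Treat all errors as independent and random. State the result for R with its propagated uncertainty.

Each term contributes (cᵢ δxᵢ)² to (δR)²:
  (δR_1)² = 566;  (δR_2)² = 39.9;  (δR_3)² = 14400
δR = √(15000) = 122 Ω
R = 2780 Ω.

2780 ± 122 Ω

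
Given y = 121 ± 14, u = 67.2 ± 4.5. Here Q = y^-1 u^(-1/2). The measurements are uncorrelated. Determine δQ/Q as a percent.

For a monomial Q ∝ y^-1, u^(-1/2), fractional errors add in quadrature:
  (-1·δy/y)² = (-1×0.116)² = 0.0134;  (−½·δu/u)² = (-0.5×0.0670)² = 0.00112
δQ/Q = √(0.0145) = 0.120

12.0%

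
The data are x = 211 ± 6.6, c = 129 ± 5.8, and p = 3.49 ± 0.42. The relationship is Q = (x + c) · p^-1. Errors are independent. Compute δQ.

12.0

Let u = x + c = 340. δu = √(δx² + δc²) = √(43.6 + 33.6) = 8.79, so δu/u = 0.0258.
Q is then a monomial in u, p:
δQ/Q = √((δu/u)² + (-1·δp/p)²) = √(0.000668 + 0.0145) = 0.123
Q = 97.4, so δQ = 0.123 × 97.4 = 12.0.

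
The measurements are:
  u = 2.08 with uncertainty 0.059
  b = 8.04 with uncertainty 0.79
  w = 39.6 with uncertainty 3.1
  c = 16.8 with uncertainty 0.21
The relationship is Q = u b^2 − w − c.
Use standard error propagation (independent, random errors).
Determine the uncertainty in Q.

26.9

Let p = u·b^2 = 134. δp/p = √((1·δu/u)² + (2·δb/b)²) = √(0.000805 + 0.0386) = 0.199, so δp = 26.7.
Q = p − w − c: δQ = √(δp² + δw² + δc²) = √(713 + 9.61 + 0.0441) = 26.9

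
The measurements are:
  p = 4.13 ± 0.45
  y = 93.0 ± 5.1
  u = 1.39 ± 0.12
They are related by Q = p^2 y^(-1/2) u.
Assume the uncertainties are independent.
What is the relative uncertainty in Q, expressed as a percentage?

23.6%

Each factor contributes (exponent × relative error)² to (δQ/Q)²:
  (2·δp/p)² = (2×0.109)² = 0.0475;  (−½·δy/y)² = (-0.5×0.0548)² = 0.000752;  (1·δu/u)² = (1×0.0863)² = 0.00745
δQ/Q = √(0.0557) = 0.236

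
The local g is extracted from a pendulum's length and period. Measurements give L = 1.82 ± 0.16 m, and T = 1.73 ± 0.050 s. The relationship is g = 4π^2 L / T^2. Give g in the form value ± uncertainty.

24.0 ± 2.53 m/s^2

Products/powers → add relative errors in quadrature, weighted by exponent:
  (1·δL/L)² = (1×0.0879)² = 0.00773;  (-2·δT/T)² = (-2×0.0289)² = 0.00334
δg/g = √(0.0111) = 0.105
g = 24.0 m/s^2, so δg = 0.105 × 24.0 = 2.53 m/s^2.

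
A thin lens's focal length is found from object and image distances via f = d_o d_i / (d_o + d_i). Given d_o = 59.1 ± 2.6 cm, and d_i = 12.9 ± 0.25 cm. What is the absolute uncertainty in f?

0.188 cm

∂f/∂d_o = (d_i/(d_o+d_i))² = 0.0321;  ∂f/∂d_i = (d_o/(d_o+d_i))² = 0.674
δf = √((∂f/∂d_o · δd_o)² + (∂f/∂d_i · δd_i)²) = √(0.00697 + 0.0284) = 0.188 cm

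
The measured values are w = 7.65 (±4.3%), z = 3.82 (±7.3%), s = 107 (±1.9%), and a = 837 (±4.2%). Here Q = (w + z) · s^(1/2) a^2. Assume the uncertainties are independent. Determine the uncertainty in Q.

Let u = w + z = 11.5. δu = √(δw² + δz²) = √(0.108 + 0.0778) = 0.431, so δu/u = 0.0376.
Q is then a monomial in u, s, a:
δQ/Q = √((δu/u)² + (½·δs/s)² + (2·δa/a)²) = √(0.00141 + 9.02e-05 + 0.00706) = 0.0925
Q = 8.31e+07, so δQ = 0.0925 × 8.31e+07 = 7.69e+06.

7.69e+06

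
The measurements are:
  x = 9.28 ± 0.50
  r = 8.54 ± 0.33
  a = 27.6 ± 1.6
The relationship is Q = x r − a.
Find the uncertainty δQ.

5.49

Let p = x·r = 79.3. δp/p = √((1·δx/x)² + (1·δr/r)²) = √(0.00290 + 0.00149) = 0.0663, so δp = 5.25.
Q = p − a: δQ = √(δp² + δa²) = √(27.6 + 2.56) = 5.49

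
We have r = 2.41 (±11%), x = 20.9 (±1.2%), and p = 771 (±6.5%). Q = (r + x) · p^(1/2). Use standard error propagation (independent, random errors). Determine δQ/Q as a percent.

3.61%

Let u = r + x = 23.3. δu = √(δr² + δx²) = √(0.0703 + 0.0629) = 0.365, so δu/u = 0.0157.
Q is then a monomial in u, p:
δQ/Q = √((δu/u)² + (½·δp/p)²) = √(0.000245 + 0.00106) = 0.0361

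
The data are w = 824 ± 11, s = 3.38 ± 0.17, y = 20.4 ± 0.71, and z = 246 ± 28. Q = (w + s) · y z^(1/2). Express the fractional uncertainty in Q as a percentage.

Let u = w + s = 827. δu = √(δw² + δs²) = √(121 + 0.0289) = 11.0, so δu/u = 0.0133.
Q is then a monomial in u, y, z:
δQ/Q = √((δu/u)² + (1·δy/y)² + (½·δz/z)²) = √(0.000177 + 0.00121 + 0.00324) = 0.0680

6.80%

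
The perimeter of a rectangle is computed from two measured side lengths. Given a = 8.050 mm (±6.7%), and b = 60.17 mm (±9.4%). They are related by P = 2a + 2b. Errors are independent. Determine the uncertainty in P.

11.4 mm

P is a linear combination, so absolute uncertainties add in quadrature:
  (2·δa)² = 1.16;  (2·δb)² = 128
δP = √(129) = 11.4 mm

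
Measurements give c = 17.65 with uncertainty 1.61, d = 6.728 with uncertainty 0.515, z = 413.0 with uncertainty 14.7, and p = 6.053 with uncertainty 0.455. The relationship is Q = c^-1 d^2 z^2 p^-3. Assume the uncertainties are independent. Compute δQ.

584

Since Q is a product/quotient, work with relative uncertainties:
  (-1·δc/c)² = (-1×0.0912)² = 0.00832;  (2·δd/d)² = (2×0.0765)² = 0.0234;  (2·δz/z)² = (2×0.0356)² = 0.00507;  (-3·δp/p)² = (-3×0.0752)² = 0.0509
δQ/Q = √(0.0877) = 0.296
Q = 1972, so δQ = 0.296 × 1972 = 584.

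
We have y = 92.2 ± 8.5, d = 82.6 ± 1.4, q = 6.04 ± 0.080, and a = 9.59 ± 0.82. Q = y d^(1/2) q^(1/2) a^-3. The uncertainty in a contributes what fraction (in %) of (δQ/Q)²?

(δQ/Q)² = (1·δy/y)² + (½·δd/d)² + (½·δq/q)² + (-3·δa/a)²
  y term: (1×0.0922)² = 0.00850
  d term: (0.5×0.0169)² = 7.18e-05
  q term: (0.5×0.0132)² = 4.39e-05
  a term: (-3×0.0855)² = 0.0658
Total = 0.0744. Share from a = 0.0658/0.0744 = 0.884.

88.4%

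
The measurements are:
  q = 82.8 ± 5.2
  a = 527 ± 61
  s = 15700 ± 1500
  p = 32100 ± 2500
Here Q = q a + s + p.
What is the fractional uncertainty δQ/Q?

Let w = q·a = 43600. δw/w = √((1·δq/q)² + (1·δa/a)²) = √(0.00394 + 0.0134) = 0.132, so δw = 5750.
Q = w + s + p: δQ = √(δw² + δs² + δp²) = √(3.3e+07 + 2.25e+06 + 6.25e+06) = 6440
Q = 91400, so δQ/Q = 6440/91400 = 0.0705.

0.0705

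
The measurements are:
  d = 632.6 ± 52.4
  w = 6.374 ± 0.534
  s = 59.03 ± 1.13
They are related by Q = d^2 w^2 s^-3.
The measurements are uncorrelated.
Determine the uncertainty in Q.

Relative error in a monomial: (δQ/Q)² = Σ (nᵢ · δxᵢ/xᵢ)².
  (2·δd/d)² = (2×0.0828)² = 0.0274;  (2·δw/w)² = (2×0.0838)² = 0.0281;  (-3·δs/s)² = (-3×0.0191)² = 0.00330
δQ/Q = √(0.0588) = 0.243
Q = 79.04, so δQ = 0.243 × 79.04 = 19.2.

19.2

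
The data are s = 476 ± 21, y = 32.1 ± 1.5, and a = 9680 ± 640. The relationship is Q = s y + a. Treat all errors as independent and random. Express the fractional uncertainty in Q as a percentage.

Let p = s·y = 15300. δp/p = √((1·δs/s)² + (1·δy/y)²) = √(0.00195 + 0.00218) = 0.0643, so δp = 982.
Q = p + a: δQ = √(δp² + δa²) = √(9.64e+05 + 4.1e+05) = 1170
Q = 25000, so δQ/Q = 1170/25000 = 0.0470.

4.70%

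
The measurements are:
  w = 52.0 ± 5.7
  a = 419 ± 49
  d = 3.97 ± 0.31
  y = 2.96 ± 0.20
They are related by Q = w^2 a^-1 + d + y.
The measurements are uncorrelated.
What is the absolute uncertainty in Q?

1.65

Let p = w^2·a^-1 = 6.45. δp/p = √((2·δw/w)² + (-1·δa/a)²) = √(0.0481 + 0.0137) = 0.248, so δp = 1.60.
Q = p + d + y: δQ = √(δp² + δd² + δy²) = √(2.57 + 0.0961 + 0.0400) = 1.65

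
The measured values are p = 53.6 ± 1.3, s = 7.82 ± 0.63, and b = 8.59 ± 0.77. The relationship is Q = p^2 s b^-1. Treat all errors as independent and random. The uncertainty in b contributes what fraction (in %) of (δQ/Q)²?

(δQ/Q)² = (2·δp/p)² + (1·δs/s)² + (-1·δb/b)²
  p term: (2×0.0243)² = 0.00235
  s term: (1×0.0806)² = 0.00649
  b term: (-1×0.0896)² = 0.00804
Total = 0.0169. Share from b = 0.00804/0.0169 = 0.476.

47.6%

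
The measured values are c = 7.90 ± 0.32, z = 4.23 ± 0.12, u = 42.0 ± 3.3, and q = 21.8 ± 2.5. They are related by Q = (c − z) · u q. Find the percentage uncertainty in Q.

16.7%

Let w = c − z = 3.67. δw = √(δc² + δz²) = √(0.102 + 0.0144) = 0.342, so δw/w = 0.0931.
Q is then a monomial in w, u, q:
δQ/Q = √((δw/w)² + (1·δu/u)² + (1·δq/q)²) = √(0.00867 + 0.00617 + 0.0132) = 0.167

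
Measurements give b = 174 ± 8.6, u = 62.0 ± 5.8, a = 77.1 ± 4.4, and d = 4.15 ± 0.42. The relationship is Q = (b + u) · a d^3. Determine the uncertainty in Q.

Let w = b + u = 236. δw = √(δb² + δu²) = √(74.0 + 33.6) = 10.4, so δw/w = 0.0440.
Q is then a monomial in w, a, d:
δQ/Q = √((δw/w)² + (1·δa/a)² + (3·δd/d)²) = √(0.00193 + 0.00326 + 0.0922) = 0.312
Q = 1.3e+06, so δQ = 0.312 × 1.3e+06 = 4.06e+05.

4.06e+05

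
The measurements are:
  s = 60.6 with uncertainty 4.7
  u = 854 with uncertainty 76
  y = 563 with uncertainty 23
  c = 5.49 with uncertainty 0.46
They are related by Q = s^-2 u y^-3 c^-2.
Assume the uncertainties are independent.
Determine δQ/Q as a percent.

Each factor contributes (exponent × relative error)² to (δQ/Q)²:
  (-2·δs/s)² = (-2×0.0776)² = 0.0241;  (1·δu/u)² = (1×0.0890)² = 0.00792;  (-3·δy/y)² = (-3×0.0409)² = 0.0150;  (-2·δc/c)² = (-2×0.0838)² = 0.0281
δQ/Q = √(0.0751) = 0.274

27.4%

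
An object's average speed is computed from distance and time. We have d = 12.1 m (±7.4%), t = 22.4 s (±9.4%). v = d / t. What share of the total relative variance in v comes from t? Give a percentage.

61.7%

(δv/v)² = (1·δd/d)² + (-1·δt/t)²
  d term: (1×0.0740)² = 0.00548
  t term: (-1×0.0940)² = 0.00884
Total = 0.0143. Share from t = 0.00884/0.0143 = 0.617.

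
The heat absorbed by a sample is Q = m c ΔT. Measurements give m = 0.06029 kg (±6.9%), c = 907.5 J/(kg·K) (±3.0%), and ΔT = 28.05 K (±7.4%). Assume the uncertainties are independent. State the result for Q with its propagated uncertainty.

Relative error in a monomial: (δQ/Q)² = Σ (nᵢ · δxᵢ/xᵢ)².
  (1·δm/m)² = (1×0.0690)² = 0.00476;  (1·δc/c)² = (1×0.0300)² = 0.000900;  (1·δΔT/ΔT)² = (1×0.0740)² = 0.00548
δQ/Q = √(0.0111) = 0.106
Q = 1535 J, so δQ = 0.106 × 1535 = 162 J.

1535 ± 162 J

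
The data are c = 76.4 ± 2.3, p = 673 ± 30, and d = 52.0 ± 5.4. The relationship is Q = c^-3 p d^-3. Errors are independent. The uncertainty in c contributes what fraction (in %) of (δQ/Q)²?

7.61%

(δQ/Q)² = (-3·δc/c)² + (1·δp/p)² + (-3·δd/d)²
  c term: (-3×0.0301)² = 0.00816
  p term: (1×0.0446)² = 0.00199
  d term: (-3×0.104)² = 0.0971
Total = 0.107. Share from c = 0.00816/0.107 = 0.0761.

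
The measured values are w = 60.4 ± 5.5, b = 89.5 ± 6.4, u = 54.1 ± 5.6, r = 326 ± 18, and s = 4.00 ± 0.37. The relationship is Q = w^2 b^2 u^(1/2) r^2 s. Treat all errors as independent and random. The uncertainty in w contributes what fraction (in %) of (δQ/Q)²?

(δQ/Q)² = (2·δw/w)² + (2·δb/b)² + (½·δu/u)² + (2·δr/r)² + (1·δs/s)²
  w term: (2×0.0911)² = 0.0332
  b term: (2×0.0715)² = 0.0205
  u term: (0.5×0.104)² = 0.00268
  r term: (2×0.0552)² = 0.0122
  s term: (1×0.0925)² = 0.00856
Total = 0.0771. Share from w = 0.0332/0.0771 = 0.430.

43.0%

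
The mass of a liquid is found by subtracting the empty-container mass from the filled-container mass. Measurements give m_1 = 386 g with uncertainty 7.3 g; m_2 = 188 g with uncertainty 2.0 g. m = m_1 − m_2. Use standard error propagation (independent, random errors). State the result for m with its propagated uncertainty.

198 ± 7.57 g

Absolute uncertainties add in quadrature for a linear combination:
  (δm_1)² = 53.3;  (δm_2)² = 4.00
δm = √(57.3) = 7.57 g
m = 198 g.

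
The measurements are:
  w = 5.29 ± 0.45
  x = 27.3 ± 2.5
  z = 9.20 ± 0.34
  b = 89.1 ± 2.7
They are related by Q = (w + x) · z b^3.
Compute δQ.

2.66e+07

Let u = w + x = 32.6. δu = √(δw² + δx²) = √(0.203 + 6.25) = 2.54, so δu/u = 0.0779.
Q is then a monomial in u, z, b:
δQ/Q = √((δu/u)² + (1·δz/z)² + (3·δb/b)²) = √(0.00608 + 0.00137 + 0.00826) = 0.125
Q = 2.12e+08, so δQ = 0.125 × 2.12e+08 = 2.66e+07.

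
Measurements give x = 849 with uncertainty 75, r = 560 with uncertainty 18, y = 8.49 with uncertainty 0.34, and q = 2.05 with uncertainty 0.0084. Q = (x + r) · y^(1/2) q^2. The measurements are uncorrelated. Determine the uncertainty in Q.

Let u = x + r = 1410. δu = √(δx² + δr²) = √(5620 + 324) = 77.1, so δu/u = 0.0547.
Q is then a monomial in u, y, q:
δQ/Q = √((δu/u)² + (½·δy/y)² + (2·δq/q)²) = √(0.00300 + 0.000401 + 6.72e-05) = 0.0589
Q = 17300, so δQ = 0.0589 × 17300 = 1020.

1020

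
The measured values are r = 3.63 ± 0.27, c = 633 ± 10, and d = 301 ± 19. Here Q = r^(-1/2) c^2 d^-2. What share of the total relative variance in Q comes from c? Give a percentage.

(δQ/Q)² = (−½·δr/r)² + (2·δc/c)² + (-2·δd/d)²
  r term: (-0.5×0.0744)² = 0.00138
  c term: (2×0.0158)² = 0.000998
  d term: (-2×0.0631)² = 0.0159
Total = 0.0183. Share from c = 0.000998/0.0183 = 0.0545.

5.45%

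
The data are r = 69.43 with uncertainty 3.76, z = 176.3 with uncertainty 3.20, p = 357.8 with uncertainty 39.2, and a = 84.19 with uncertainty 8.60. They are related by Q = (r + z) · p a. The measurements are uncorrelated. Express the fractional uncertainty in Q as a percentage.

15.1%

Let u = r + z = 245.7. δu = √(δr² + δz²) = √(14.1 + 10.2) = 4.94, so δu/u = 0.0201.
Q is then a monomial in u, p, a:
δQ/Q = √((δu/u)² + (1·δp/p)² + (1·δa/a)²) = √(0.000404 + 0.0120 + 0.0104) = 0.151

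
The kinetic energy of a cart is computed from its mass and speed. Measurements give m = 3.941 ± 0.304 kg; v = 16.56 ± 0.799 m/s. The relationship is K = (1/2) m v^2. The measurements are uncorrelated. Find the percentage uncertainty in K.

12.4%

Relative error in a monomial: (δK/K)² = Σ (nᵢ · δxᵢ/xᵢ)².
  (1·δm/m)² = (1×0.0771)² = 0.00595;  (2·δv/v)² = (2×0.0482)² = 0.00931
δK/K = √(0.0153) = 0.124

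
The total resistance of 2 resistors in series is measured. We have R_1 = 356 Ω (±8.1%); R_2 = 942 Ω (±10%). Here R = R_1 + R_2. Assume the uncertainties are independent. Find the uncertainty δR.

98.5 Ω

Each term contributes (cᵢ δxᵢ)² to (δR)²:
  (δR_1)² = 832;  (δR_2)² = 8870
δR = √(9710) = 98.5 Ω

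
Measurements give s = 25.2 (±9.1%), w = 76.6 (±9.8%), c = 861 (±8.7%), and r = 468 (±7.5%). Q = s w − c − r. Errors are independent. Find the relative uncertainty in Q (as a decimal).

Let p = s·w = 1930. δp/p = √((1·δs/s)² + (1·δw/w)²) = √(0.00828 + 0.00960) = 0.134, so δp = 258.
Q = p − c − r: δQ = √(δp² + δc² + δr²) = √(66600 + 5610 + 1230) = 271
Q = 601, so δQ/Q = 271/601 = 0.451.

0.451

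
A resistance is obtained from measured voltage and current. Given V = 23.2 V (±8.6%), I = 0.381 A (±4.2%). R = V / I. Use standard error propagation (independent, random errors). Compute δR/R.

0.0957

Products/powers → add relative errors in quadrature, weighted by exponent:
  (1·δV/V)² = (1×0.0860)² = 0.00740;  (-1·δI/I)² = (-1×0.0420)² = 0.00176
δR/R = √(0.00916) = 0.0957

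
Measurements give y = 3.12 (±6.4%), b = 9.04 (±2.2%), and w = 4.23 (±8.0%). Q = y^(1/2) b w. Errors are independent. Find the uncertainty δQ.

Q is a product of powers, so relative uncertainties combine in quadrature:
  (½·δy/y)² = (0.5×0.0640)² = 0.00102;  (1·δb/b)² = (1×0.0220)² = 0.000484;  (1·δw/w)² = (1×0.0800)² = 0.00640
δQ/Q = √(0.00791) = 0.0889
Q = 67.5, so δQ = 0.0889 × 67.5 = 6.01.

6.01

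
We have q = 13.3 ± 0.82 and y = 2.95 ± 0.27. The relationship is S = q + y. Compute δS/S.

0.0531

For a sum/difference, combine absolute errors in quadrature:
  (δq)² = 0.672;  (δy)² = 0.0729
δS = √(0.745) = 0.863
S = 16.2, so δS/S = 0.863/16.2 = 0.0531.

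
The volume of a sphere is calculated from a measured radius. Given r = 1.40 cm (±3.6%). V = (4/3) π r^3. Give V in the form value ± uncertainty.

11.5 ± 1.24 cm^3

V ∝ r^3, so δV/V = |3| · δr/r = 3 × 0.0360 = 0.108.
V = 11.5 cm^3, so δV = 0.108 × 11.5 = 1.24 cm^3.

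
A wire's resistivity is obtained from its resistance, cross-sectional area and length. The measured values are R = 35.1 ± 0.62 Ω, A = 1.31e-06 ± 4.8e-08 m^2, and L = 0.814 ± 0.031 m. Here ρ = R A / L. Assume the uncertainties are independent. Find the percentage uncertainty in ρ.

5.57%

ρ is a product of powers, so relative uncertainties combine in quadrature:
  (1·δR/R)² = (1×0.0177)² = 0.000312;  (1·δA/A)² = (1×0.0366)² = 0.00134;  (-1·δL/L)² = (-1×0.0381)² = 0.00145
δρ/ρ = √(0.00310) = 0.0557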